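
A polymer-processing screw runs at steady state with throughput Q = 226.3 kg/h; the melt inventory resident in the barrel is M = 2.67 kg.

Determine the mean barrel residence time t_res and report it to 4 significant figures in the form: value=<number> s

value=42.47 s

Throughput in SI: Q_s = 226.3 kg/h ÷ 3600 s/h = 0.0628611 kg/s
Mean residence time: t_res = M/Q_s = 2.67 kg / 0.0628611 kg/s = 42.4746 s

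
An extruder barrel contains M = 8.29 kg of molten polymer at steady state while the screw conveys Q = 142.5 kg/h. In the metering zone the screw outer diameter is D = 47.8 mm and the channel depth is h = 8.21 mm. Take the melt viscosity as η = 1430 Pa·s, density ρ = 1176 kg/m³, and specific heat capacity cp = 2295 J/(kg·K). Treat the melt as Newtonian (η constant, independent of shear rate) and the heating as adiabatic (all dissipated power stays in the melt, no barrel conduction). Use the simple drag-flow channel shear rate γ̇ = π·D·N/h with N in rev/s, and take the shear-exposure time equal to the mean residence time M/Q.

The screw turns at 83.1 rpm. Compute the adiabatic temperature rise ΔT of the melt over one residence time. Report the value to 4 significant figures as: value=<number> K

value=71.21 K

Convert throughput: Q = 142.5 kg/h = 142.5/3600 = 0.0395833 kg/s
t_res = M / Q_s = 8.29 ÷ 0.0395833 = 209.432 s
Geometry in metres: D = 47.8 mm → 0.0478 m, h = 8.21 mm → 0.00821 m; screw speed N = 83.1 rpm = 1.385 rev/s
Shear rate: γ̇ = πDN/h = π·0.0478·1.385/0.00821 = 25.3329 s⁻¹
ΔT = η·γ̇²·t_res/(ρ·cp) = [1430 × 25.3329² × 209.432] / [1176 × 2295] = 71.2126 K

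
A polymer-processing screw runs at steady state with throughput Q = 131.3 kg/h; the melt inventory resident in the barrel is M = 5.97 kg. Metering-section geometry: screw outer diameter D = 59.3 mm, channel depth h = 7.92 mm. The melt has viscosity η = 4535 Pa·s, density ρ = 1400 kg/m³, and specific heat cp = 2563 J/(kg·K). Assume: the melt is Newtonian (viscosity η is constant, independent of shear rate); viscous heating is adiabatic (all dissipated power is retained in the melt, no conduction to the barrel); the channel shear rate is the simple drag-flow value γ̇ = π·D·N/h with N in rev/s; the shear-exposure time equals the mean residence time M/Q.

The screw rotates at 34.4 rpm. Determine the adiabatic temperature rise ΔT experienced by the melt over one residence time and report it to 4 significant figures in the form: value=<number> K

Throughput in SI: Q_s = 131.3 kg/h ÷ 3600 s/h = 0.0364722 kg/s
t_res = M / Q_s = 5.97 ÷ 0.0364722 = 163.686 s
D = 59.3 mm = 0.0593 m;  h = 7.92 mm = 0.00792 m;  N = 34.4 rpm / 60 = 0.573333 rev/s
γ̇ = π·D·N / h = π · 0.0593 · 0.573333 / 0.00792 = 13.4861 s⁻¹
ΔT = η·γ̇²·t_res/(ρ·cp) = [4535 × 13.4861² × 163.686] / [1400 × 2563] = 37.6258 K

value=37.63 K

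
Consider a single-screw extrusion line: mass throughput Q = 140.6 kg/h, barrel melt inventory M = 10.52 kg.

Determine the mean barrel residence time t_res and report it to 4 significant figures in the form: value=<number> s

value=269.4 s

Q_s = Q / 3600 = 140.6 / 3600 = 0.0390556 kg/s
t_res = M / Q_s = 10.52 / 0.0390556 = 269.36 s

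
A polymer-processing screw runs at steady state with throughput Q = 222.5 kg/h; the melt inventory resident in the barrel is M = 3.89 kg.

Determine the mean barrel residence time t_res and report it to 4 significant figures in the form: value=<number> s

value=62.94 s

Convert throughput: Q = 222.5 kg/h = 222.5/3600 = 0.0618056 kg/s
Mean residence time: t_res = M/Q_s = 3.89 kg / 0.0618056 kg/s = 62.9393 s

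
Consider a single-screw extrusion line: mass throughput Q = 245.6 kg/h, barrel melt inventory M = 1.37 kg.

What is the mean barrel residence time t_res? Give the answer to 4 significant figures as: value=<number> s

value=20.08 s

Throughput in SI: Q_s = 245.6 kg/h ÷ 3600 s/h = 0.0682222 kg/s
t_res = M / Q_s = 1.37 ÷ 0.0682222 = 20.0814 s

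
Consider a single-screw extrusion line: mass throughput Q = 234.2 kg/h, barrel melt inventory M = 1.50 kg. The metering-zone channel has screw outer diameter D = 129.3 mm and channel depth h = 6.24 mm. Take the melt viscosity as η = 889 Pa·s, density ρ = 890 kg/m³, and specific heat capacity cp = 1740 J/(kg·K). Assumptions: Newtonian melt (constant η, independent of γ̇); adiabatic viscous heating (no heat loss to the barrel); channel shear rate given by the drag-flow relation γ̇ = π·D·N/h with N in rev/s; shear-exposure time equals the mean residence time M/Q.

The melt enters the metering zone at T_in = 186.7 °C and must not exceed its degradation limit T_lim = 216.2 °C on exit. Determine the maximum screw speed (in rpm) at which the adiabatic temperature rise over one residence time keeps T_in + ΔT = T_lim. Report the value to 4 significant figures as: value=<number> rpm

value=43.51 rpm

Q_s = Q / 3600 = 234.2 / 3600 = 0.0650556 kg/s
t_res = M / Q_s = 1.50 ÷ 0.0650556 = 23.0572 s
Geometry in SI: D = 129.3 mm → 0.1293 m, h = 6.24 mm → 0.00624 m
Allowable rise: ΔT_a = T_lim − T_in = 216.2 − 186.7 = 29.5 K
γ̇_max² = ΔT_a·ρ·cp / (η·t_res) = [29.5 × 890 × 1740] / [889 × 23.0572] = 2228.71 s⁻²
Take the square root: γ̇_max = √(2228.71) = 47.2092 s⁻¹
Solve γ̇ = πDN/h for N: N_max = γ̇_max·h/(π·D) = 47.2092 × 0.00624 / (π × 0.1293) = 0.725208 rev/s = 43.5125 rpm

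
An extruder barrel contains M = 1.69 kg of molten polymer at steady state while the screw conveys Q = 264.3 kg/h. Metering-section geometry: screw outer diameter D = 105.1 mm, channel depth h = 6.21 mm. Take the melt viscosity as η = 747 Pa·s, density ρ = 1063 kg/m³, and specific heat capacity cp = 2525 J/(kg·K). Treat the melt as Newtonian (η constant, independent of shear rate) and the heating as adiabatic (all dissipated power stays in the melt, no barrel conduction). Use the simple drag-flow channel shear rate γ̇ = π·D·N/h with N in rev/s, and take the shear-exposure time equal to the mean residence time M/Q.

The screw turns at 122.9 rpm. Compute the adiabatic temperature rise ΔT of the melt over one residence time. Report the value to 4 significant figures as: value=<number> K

Throughput in SI: Q_s = 264.3 kg/h ÷ 3600 s/h = 0.0734167 kg/s
t_res = M / Q_s = 1.69 ÷ 0.0734167 = 23.0193 s
D = 105.1 mm = 0.1051 m;  h = 6.21 mm = 0.00621 m;  N = 122.9 rpm / 60 = 2.04833 rev/s
γ̇ = π·D·N / h = π · 0.1051 · 2.04833 / 0.00621 = 108.908 s⁻¹
ΔT = η·γ̇²·t_res / (ρ·cp) = 747 · (108.908)² · 23.0193 / (1063 · 2525) = 75.9873 K

value=75.99 K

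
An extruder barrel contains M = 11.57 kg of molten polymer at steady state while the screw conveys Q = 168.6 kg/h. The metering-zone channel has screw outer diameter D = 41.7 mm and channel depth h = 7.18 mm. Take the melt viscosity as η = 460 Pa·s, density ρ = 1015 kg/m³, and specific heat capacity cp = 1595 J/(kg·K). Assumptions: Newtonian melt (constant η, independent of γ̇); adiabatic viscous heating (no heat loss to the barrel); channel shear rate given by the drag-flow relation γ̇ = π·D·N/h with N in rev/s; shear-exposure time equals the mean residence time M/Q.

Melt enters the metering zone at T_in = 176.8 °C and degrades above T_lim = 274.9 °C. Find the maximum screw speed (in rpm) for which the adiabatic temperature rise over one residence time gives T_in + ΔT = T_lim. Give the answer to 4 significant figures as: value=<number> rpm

value=122.9 rpm

Q_s = Q / 3600 = 168.6 / 3600 = 0.0468333 kg/s
Mean residence time: t_res = M/Q_s = 11.57 kg / 0.0468333 kg/s = 247.046 s
Geometry in SI: D = 41.7 mm → 0.0417 m, h = 7.18 mm → 0.00718 m
Allowable rise: ΔT_a = T_lim − T_in = 274.9 − 176.8 = 98.1 K
Invert ΔT = ηγ̇²t_res/(ρcp) for γ̇: γ̇_max² = ΔT_a ρ cp / (η t_res) = 98.1·1015·1595 / (460·247.046) = 1397.53 s⁻²
γ̇_max = sqrt(1397.53) = 37.3835 s⁻¹
N_max = γ̇_max h / (πD) = 37.3835·0.00718/(π·0.0417) = 2.04889 rev/s → ×60 = 122.933 rpm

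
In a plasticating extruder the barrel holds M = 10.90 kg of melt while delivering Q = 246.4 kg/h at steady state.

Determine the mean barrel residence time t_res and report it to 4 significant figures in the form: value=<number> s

Throughput in SI: Q_s = 246.4 kg/h ÷ 3600 s/h = 0.0684444 kg/s
Mean residence time: t_res = M/Q_s = 10.90 kg / 0.0684444 kg/s = 159.253 s

value=159.3 s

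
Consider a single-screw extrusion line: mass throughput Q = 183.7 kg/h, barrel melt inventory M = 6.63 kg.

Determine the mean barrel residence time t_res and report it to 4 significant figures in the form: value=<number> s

Q_s = Q / 3600 = 183.7 / 3600 = 0.0510278 kg/s
t_res = M / Q_s = 6.63 ÷ 0.0510278 = 129.929 s

value=129.9 s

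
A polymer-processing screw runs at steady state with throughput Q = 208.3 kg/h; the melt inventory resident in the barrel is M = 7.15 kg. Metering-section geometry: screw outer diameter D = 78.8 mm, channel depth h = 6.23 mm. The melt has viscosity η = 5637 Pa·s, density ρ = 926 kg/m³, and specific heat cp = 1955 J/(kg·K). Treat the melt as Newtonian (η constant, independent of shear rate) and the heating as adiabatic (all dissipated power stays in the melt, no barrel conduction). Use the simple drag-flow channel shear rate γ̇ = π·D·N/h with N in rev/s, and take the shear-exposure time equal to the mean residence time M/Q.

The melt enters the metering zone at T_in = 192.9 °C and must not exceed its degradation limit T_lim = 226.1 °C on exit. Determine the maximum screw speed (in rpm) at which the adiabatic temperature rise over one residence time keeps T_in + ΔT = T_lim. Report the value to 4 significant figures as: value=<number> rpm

Throughput in SI: Q_s = 208.3 kg/h ÷ 3600 s/h = 0.0578611 kg/s
t_res = M / Q_s = 7.15 / 0.0578611 = 123.572 s
Convert to metres: D = 0.0788 m, h = 0.00623 m
ΔT_a = T_lim − T_in = 226.1 − 192.9 = 33.2 K
γ̇_max² = ΔT_a·ρ·cp/(η·t_res) = 33.2·926·1955/(5637·123.572) = 86.2837 s⁻²
γ̇_max = √86.2837 = 9.2889 s⁻¹
Solve γ̇ = πDN/h for N: N_max = γ̇_max·h/(π·D) = 9.2889 × 0.00623 / (π × 0.0788) = 0.233763 rev/s = 14.0258 rpm

value=14.03 rpm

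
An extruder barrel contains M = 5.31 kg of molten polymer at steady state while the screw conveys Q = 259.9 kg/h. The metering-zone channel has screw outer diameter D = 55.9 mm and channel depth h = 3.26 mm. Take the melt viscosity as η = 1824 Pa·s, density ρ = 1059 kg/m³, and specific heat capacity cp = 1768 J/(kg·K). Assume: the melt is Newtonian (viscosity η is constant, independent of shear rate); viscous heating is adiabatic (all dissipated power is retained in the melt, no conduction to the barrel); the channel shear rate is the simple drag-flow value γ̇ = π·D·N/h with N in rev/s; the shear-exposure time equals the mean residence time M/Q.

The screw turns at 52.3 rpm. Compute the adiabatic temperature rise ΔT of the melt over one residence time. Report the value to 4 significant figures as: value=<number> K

Throughput in SI: Q_s = 259.9 kg/h ÷ 3600 s/h = 0.0721944 kg/s
t_res = M / Q_s = 5.31 / 0.0721944 = 73.5514 s
Geometry in metres: D = 55.9 mm → 0.0559 m, h = 3.26 mm → 0.00326 m; screw speed N = 52.3 rpm = 0.871667 rev/s
γ̇ = π D N / h = (π)(0.0559)(0.871667) / 0.00326 = 46.9564 s⁻¹
ΔT = η·γ̇²·t_res / (ρ·cp) = 1824 · (46.9564)² · 73.5514 / (1059 · 1768) = 157.989 K

value=158.0 K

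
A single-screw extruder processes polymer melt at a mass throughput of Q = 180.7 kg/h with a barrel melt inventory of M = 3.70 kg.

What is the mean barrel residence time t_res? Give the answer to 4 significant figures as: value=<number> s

Q_s = Q / 3600 = 180.7 / 3600 = 0.0501944 kg/s
t_res = M / Q_s = 3.70 / 0.0501944 = 73.7133 s

value=73.71 s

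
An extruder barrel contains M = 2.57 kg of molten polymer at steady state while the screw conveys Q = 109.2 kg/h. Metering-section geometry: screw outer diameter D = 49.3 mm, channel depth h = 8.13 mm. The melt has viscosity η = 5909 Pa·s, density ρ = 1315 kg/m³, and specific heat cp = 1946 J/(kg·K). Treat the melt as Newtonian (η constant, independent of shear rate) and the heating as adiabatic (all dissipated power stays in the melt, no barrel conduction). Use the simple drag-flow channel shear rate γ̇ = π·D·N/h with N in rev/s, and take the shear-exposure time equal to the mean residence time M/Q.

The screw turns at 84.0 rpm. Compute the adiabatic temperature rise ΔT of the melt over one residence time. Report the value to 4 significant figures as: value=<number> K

Convert throughput: Q = 109.2 kg/h = 109.2/3600 = 0.0303333 kg/s
t_res = M / Q_s = 2.57 / 0.0303333 = 84.7253 s
Geometry in metres: D = 49.3 mm → 0.0493 m, h = 8.13 mm → 0.00813 m; screw speed N = 84.0 rpm = 1.4 rev/s
γ̇ = π D N / h = (π)(0.0493)(1.4) / 0.00813 = 26.6707 s⁻¹
Adiabatic rise: ΔT = η γ̇² t_res / (ρ cp) = 5909·(26.6707)²·84.7253 / (1315·1946) = 139.164 K

value=139.2 K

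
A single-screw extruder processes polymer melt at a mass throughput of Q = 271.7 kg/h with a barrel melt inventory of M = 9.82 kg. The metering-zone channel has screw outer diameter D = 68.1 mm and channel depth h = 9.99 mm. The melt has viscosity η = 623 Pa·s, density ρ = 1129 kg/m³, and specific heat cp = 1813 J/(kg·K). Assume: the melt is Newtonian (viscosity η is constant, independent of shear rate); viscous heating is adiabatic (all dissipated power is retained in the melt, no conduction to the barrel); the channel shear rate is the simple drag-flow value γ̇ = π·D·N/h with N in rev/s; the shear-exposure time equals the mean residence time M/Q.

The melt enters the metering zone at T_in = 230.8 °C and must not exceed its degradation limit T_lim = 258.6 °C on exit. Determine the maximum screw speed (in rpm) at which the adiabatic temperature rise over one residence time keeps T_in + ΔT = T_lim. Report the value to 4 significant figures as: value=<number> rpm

value=74.23 rpm

Q_s = Q / 3600 = 271.7 / 3600 = 0.0754722 kg/s
Mean residence time: t_res = M/Q_s = 9.82 kg / 0.0754722 kg/s = 130.114 s
Convert to metres: D = 0.0681 m, h = 0.00999 m
ΔT_a = T_lim − T_in = 258.6 − 230.8 = 27.8 K
γ̇_max² = ΔT_a·ρ·cp/(η·t_res) = 27.8·1129·1813/(623·130.114) = 701.979 s⁻²
Take the square root: γ̇_max = √(701.979) = 26.4949 s⁻¹
N_max = γ̇_max·h / (π·D) = 26.4949 · 0.00999 / (π · 0.0681) = 1.23717 rev/s = 74.2304 rpm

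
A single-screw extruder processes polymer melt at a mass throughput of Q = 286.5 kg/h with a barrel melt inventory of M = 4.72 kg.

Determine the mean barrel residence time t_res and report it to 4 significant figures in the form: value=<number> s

value=59.31 s

Convert throughput: Q = 286.5 kg/h = 286.5/3600 = 0.0795833 kg/s
t_res = M / Q_s = 4.72 / 0.0795833 = 59.3089 s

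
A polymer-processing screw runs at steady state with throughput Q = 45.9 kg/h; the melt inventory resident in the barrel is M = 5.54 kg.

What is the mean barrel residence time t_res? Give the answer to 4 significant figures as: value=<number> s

value=434.5 s

Throughput in SI: Q_s = 45.9 kg/h ÷ 3600 s/h = 0.01275 kg/s
t_res = M / Q_s = 5.54 / 0.01275 = 434.51 s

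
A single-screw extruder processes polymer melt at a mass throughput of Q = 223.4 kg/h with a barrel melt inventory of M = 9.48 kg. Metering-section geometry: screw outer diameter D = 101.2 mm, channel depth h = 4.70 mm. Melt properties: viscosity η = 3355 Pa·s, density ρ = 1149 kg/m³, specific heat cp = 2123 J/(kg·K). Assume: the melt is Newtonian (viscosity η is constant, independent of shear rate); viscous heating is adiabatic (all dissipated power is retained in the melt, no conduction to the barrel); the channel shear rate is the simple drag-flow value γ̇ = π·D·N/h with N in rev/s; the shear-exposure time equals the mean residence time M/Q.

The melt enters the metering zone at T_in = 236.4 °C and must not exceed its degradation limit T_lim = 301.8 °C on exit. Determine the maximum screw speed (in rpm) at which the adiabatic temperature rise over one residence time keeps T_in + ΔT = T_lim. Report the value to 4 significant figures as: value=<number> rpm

value=15.65 rpm

Q_s = Q / 3600 = 223.4 / 3600 = 0.0620556 kg/s
t_res = M / Q_s = 9.48 / 0.0620556 = 152.766 s
Geometry in SI: D = 101.2 mm → 0.1012 m, h = 4.70 mm → 0.0047 m
ΔT_a = T_lim − T_in = 301.8 − 236.4 = 65.4 K
γ̇_max² = ΔT_a·ρ·cp / (η·t_res) = [65.4 × 1149 × 2123] / [3355 × 152.766] = 311.263 s⁻²
γ̇_max = sqrt(311.263) = 17.6426 s⁻¹
N_max = γ̇_max h / (πD) = 17.6426·0.0047/(π·0.1012) = 0.260814 rev/s → ×60 = 15.6489 rpm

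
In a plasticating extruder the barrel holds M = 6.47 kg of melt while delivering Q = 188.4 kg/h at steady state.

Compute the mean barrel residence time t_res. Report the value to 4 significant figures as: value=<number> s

value=123.6 s

Convert throughput: Q = 188.4 kg/h = 188.4/3600 = 0.0523333 kg/s
t_res = M / Q_s = 6.47 / 0.0523333 = 123.631 s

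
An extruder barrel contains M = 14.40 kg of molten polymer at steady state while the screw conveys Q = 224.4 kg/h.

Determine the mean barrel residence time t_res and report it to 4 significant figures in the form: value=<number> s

Convert throughput: Q = 224.4 kg/h = 224.4/3600 = 0.0623333 kg/s
t_res = M / Q_s = 14.40 ÷ 0.0623333 = 231.016 s

value=231.0 s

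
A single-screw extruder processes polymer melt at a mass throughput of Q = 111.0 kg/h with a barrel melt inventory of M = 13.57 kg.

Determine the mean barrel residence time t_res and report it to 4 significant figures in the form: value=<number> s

value=440.1 s

Throughput in SI: Q_s = 111.0 kg/h ÷ 3600 s/h = 0.0308333 kg/s
t_res = M / Q_s = 13.57 / 0.0308333 = 440.108 s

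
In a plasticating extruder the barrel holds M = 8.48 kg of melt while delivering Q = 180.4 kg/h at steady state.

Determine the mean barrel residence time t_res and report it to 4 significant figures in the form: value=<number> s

Convert throughput: Q = 180.4 kg/h = 180.4/3600 = 0.0501111 kg/s
t_res = M / Q_s = 8.48 / 0.0501111 = 169.224 s

value=169.2 s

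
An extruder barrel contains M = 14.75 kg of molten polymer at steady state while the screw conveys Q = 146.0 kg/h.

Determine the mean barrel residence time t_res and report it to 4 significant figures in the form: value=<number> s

Q_s = Q / 3600 = 146.0 / 3600 = 0.0405556 kg/s
Mean residence time: t_res = M/Q_s = 14.75 kg / 0.0405556 kg/s = 363.699 s

value=363.7 s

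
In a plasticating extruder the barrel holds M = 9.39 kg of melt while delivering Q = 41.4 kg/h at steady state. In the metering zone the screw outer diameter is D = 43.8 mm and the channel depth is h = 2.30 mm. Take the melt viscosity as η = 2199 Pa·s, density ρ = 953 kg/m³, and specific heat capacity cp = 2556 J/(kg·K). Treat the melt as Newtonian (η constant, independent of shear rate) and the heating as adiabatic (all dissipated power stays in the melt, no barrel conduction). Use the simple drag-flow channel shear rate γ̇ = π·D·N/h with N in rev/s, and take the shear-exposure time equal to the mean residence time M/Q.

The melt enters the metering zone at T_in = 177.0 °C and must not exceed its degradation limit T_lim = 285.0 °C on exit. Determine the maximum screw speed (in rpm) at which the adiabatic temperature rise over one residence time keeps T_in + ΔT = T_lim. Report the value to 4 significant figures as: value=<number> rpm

value=12.14 rpm

Throughput in SI: Q_s = 41.4 kg/h ÷ 3600 s/h = 0.0115 kg/s
t_res = M / Q_s = 9.39 ÷ 0.0115 = 816.522 s
Convert to metres: D = 0.0438 m, h = 0.0023 m
Allowable rise: ΔT_a = T_lim − T_in = 285.0 − 177.0 = 108 K
γ̇_max² = ΔT_a·ρ·cp / (η·t_res) = [108 × 953 × 2556] / [2199 × 816.522] = 146.516 s⁻²
γ̇_max = √146.516 = 12.1044 s⁻¹
Solve γ̇ = πDN/h for N: N_max = γ̇_max·h/(π·D) = 12.1044 × 0.0023 / (π × 0.0438) = 0.202323 rev/s = 12.1394 rpm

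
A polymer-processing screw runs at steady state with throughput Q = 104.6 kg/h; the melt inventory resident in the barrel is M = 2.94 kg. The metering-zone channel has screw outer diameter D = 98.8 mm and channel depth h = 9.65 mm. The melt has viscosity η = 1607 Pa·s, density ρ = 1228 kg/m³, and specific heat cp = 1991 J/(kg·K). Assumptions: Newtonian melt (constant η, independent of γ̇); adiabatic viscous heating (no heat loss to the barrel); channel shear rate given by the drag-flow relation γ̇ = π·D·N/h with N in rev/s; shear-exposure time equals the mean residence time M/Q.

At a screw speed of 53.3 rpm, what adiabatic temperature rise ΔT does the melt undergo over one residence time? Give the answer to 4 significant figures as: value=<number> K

Throughput in SI: Q_s = 104.6 kg/h ÷ 3600 s/h = 0.0290556 kg/s
t_res = M / Q_s = 2.94 ÷ 0.0290556 = 101.185 s
Geometry in metres: D = 98.8 mm → 0.0988 m, h = 9.65 mm → 0.00965 m; screw speed N = 53.3 rpm = 0.888333 rev/s
Shear rate: γ̇ = πDN/h = π·0.0988·0.888333/0.00965 = 28.573 s⁻¹
ΔT = η·γ̇²·t_res / (ρ·cp) = 1607 · (28.573)² · 101.185 / (1228 · 1991) = 54.2969 K

value=54.30 K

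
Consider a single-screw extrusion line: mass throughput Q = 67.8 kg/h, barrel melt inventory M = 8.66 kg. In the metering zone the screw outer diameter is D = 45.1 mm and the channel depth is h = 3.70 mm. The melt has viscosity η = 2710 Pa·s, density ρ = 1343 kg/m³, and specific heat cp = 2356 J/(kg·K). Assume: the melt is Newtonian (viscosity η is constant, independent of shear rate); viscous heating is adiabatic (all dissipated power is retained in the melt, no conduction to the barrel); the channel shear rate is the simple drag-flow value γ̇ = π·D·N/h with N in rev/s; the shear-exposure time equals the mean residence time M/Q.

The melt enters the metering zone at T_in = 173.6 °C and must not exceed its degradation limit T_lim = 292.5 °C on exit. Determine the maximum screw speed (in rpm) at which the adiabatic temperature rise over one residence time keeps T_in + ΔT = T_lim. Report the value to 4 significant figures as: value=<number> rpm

Throughput in SI: Q_s = 67.8 kg/h ÷ 3600 s/h = 0.0188333 kg/s
Mean residence time: t_res = M/Q_s = 8.66 kg / 0.0188333 kg/s = 459.823 s
Geometry in SI: D = 45.1 mm → 0.0451 m, h = 3.70 mm → 0.0037 m
ΔT_a = T_lim − T_in = 292.5 − 173.6 = 118.9 K
γ̇_max² = ΔT_a·ρ·cp / (η·t_res) = [118.9 × 1343 × 2356] / [2710 × 459.823] = 301.907 s⁻²
γ̇_max = sqrt(301.907) = 17.3755 s⁻¹
N_max = γ̇_max·h / (π·D) = 17.3755 · 0.0037 / (π · 0.0451) = 0.453745 rev/s = 27.2247 rpm

value=27.22 rpm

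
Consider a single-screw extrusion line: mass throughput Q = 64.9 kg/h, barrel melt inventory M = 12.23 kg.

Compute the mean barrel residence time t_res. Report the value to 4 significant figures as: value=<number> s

Throughput in SI: Q_s = 64.9 kg/h ÷ 3600 s/h = 0.0180278 kg/s
t_res = M / Q_s = 12.23 ÷ 0.0180278 = 678.398 s

value=678.4 s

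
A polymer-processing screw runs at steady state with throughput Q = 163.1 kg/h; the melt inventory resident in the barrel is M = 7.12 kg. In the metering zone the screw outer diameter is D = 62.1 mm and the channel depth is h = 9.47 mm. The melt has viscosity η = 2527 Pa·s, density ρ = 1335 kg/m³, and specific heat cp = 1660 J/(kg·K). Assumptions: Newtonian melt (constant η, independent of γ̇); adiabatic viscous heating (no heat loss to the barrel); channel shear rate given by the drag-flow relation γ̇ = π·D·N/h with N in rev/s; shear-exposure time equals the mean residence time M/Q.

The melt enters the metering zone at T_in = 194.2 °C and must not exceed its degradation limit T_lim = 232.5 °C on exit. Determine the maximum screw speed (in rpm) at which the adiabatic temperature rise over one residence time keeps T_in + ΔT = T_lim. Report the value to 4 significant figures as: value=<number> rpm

Convert throughput: Q = 163.1 kg/h = 163.1/3600 = 0.0453056 kg/s
t_res = M / Q_s = 7.12 / 0.0453056 = 157.155 s
Geometry in SI: D = 62.1 mm → 0.0621 m, h = 9.47 mm → 0.00947 m
Allowable rise: ΔT_a = T_lim − T_in = 232.5 − 194.2 = 38.3 K
γ̇_max² = ΔT_a·ρ·cp / (η·t_res) = [38.3 × 1335 × 1660] / [2527 × 157.155] = 213.725 s⁻²
Take the square root: γ̇_max = √(213.725) = 14.6193 s⁻¹
N_max = γ̇_max·h / (π·D) = 14.6193 · 0.00947 / (π · 0.0621) = 0.709636 rev/s = 42.5782 rpm

value=42.58 rpm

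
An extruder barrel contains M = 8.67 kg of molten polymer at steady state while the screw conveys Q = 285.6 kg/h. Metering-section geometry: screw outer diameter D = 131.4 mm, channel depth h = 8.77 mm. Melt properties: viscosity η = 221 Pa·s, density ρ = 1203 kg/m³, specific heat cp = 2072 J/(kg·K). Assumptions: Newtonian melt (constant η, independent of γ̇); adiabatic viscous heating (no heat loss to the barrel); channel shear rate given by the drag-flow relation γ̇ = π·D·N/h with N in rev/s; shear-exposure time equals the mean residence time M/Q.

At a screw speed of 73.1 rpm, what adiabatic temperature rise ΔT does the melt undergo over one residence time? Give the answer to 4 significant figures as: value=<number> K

Convert throughput: Q = 285.6 kg/h = 285.6/3600 = 0.0793333 kg/s
Mean residence time: t_res = M/Q_s = 8.67 kg / 0.0793333 kg/s = 109.286 s
Convert to SI: D = 0.1314 m, h = 0.00877 m, N = 73.1/60 = 1.21833 rev/s
γ̇ = π D N / h = (π)(0.1314)(1.21833) / 0.00877 = 57.3471 s⁻¹
ΔT = η·γ̇²·t_res/(ρ·cp) = [221 × 57.3471² × 109.286] / [1203 × 2072] = 31.8657 K

value=31.87 K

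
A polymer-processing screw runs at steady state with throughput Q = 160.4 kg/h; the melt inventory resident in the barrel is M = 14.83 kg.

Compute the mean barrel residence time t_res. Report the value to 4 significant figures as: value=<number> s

Convert throughput: Q = 160.4 kg/h = 160.4/3600 = 0.0445556 kg/s
t_res = M / Q_s = 14.83 / 0.0445556 = 332.843 s

value=332.8 s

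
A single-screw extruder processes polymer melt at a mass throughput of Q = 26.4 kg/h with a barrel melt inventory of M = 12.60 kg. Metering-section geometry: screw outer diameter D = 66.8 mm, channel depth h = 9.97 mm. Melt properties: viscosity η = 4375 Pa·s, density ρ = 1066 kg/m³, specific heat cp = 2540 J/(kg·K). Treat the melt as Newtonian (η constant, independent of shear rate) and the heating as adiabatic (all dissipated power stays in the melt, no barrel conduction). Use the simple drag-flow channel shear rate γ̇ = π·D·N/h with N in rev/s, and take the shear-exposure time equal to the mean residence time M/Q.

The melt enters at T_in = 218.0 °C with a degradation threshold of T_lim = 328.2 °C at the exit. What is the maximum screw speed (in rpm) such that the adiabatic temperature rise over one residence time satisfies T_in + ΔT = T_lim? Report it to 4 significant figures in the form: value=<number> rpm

value=17.96 rpm

Q_s = Q / 3600 = 26.4 / 3600 = 0.00733333 kg/s
t_res = M / Q_s = 12.60 / 0.00733333 = 1718.18 s
Geometry in SI: D = 66.8 mm → 0.0668 m, h = 9.97 mm → 0.00997 m
ΔT_a = T_lim − T_in = 328.2 °C − 218.0 °C = 110.2 K
γ̇_max² = ΔT_a·ρ·cp / (η·t_res) = [110.2 × 1066 × 2540] / [4375 × 1718.18] = 39.694 s⁻²
γ̇_max = √39.694 = 6.30032 s⁻¹
N_max = γ̇_max·h / (π·D) = 6.30032 · 0.00997 / (π · 0.0668) = 0.299317 rev/s = 17.959 rpm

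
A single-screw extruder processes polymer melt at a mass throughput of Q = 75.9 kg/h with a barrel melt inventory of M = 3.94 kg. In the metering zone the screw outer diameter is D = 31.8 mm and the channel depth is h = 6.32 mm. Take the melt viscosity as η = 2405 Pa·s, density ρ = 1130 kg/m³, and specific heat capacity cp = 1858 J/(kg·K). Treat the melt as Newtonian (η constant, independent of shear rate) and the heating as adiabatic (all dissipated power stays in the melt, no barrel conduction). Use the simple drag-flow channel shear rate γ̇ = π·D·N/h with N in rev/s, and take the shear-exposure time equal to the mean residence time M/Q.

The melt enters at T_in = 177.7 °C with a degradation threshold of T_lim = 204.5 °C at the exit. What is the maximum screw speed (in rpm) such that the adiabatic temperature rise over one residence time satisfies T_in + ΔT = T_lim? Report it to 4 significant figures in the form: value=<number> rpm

value=42.47 rpm

Q_s = Q / 3600 = 75.9 / 3600 = 0.0210833 kg/s
t_res = M / Q_s = 3.94 / 0.0210833 = 186.877 s
D = 31.8 mm = 0.0318 m;  h = 6.32 mm = 0.00632 m
ΔT_a = T_lim − T_in = 204.5 °C − 177.7 °C = 26.8 K
γ̇_max² = ΔT_a·ρ·cp / (η·t_res) = [26.8 × 1130 × 1858] / [2405 × 186.877] = 125.195 s⁻²
Take the square root: γ̇_max = √(125.195) = 11.1891 s⁻¹
Solve γ̇ = πDN/h for N: N_max = γ̇_max·h/(π·D) = 11.1891 × 0.00632 / (π × 0.0318) = 0.707837 rev/s = 42.4702 rpm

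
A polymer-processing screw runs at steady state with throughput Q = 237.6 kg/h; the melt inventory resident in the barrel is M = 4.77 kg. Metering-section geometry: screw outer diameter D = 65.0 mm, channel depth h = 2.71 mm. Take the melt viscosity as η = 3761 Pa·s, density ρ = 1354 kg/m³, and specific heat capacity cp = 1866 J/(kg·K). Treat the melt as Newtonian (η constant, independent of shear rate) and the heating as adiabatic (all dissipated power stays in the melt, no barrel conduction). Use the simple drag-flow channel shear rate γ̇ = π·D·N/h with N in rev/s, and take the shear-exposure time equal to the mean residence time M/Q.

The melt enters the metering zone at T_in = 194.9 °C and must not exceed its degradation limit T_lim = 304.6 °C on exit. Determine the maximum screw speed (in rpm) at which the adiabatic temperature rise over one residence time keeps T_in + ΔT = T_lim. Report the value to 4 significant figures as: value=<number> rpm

Convert throughput: Q = 237.6 kg/h = 237.6/3600 = 0.066 kg/s
Mean residence time: t_res = M/Q_s = 4.77 kg / 0.066 kg/s = 72.2727 s
D = 65.0 mm = 0.065 m;  h = 2.71 mm = 0.00271 m
ΔT_a = T_lim − T_in = 304.6 − 194.9 = 109.7 K
Invert ΔT = ηγ̇²t_res/(ρcp) for γ̇: γ̇_max² = ΔT_a ρ cp / (η t_res) = 109.7·1354·1866 / (3761·72.2727) = 1019.67 s⁻²
Take the square root: γ̇_max = √(1019.67) = 31.9323 s⁻¹
N_max = γ̇_max·h / (π·D) = 31.9323 · 0.00271 / (π · 0.065) = 0.423775 rev/s = 25.4265 rpm

value=25.43 rpm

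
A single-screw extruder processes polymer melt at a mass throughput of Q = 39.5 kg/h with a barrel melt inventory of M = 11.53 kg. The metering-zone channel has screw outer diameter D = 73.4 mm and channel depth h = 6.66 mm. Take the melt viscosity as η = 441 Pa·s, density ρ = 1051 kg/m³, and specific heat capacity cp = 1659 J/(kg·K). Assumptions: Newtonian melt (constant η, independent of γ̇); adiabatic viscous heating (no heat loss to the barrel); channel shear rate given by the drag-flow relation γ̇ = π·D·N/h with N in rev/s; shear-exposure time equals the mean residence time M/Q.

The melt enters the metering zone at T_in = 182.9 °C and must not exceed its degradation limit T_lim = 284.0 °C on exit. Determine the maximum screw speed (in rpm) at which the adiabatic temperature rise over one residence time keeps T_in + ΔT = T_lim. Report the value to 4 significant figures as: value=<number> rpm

Throughput in SI: Q_s = 39.5 kg/h ÷ 3600 s/h = 0.0109722 kg/s
Mean residence time: t_res = M/Q_s = 11.53 kg / 0.0109722 kg/s = 1050.84 s
Geometry in SI: D = 73.4 mm → 0.0734 m, h = 6.66 mm → 0.00666 m
ΔT_a = T_lim − T_in = 284.0 − 182.9 = 101.1 K
γ̇_max² = ΔT_a·ρ·cp / (η·t_res) = [101.1 × 1051 × 1659] / [441 × 1050.84] = 380.388 s⁻²
γ̇_max = √380.388 = 19.5035 s⁻¹
N_max = γ̇_max h / (πD) = 19.5035·0.00666/(π·0.0734) = 0.563303 rev/s → ×60 = 33.7982 rpm

value=33.80 rpm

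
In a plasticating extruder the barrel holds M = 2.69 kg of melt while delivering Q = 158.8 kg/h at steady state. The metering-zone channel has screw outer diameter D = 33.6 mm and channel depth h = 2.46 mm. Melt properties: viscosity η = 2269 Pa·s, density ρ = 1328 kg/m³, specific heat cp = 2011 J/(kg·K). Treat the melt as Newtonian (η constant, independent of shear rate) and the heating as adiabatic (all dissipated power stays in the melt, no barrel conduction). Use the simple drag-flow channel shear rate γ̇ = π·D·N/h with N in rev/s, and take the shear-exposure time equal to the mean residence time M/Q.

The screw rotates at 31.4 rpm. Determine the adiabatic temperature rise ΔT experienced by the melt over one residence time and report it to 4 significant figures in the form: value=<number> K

value=26.13 K

Convert throughput: Q = 158.8 kg/h = 158.8/3600 = 0.0441111 kg/s
t_res = M / Q_s = 2.69 ÷ 0.0441111 = 60.9824 s
D = 33.6 mm = 0.0336 m;  h = 2.46 mm = 0.00246 m;  N = 31.4 rpm / 60 = 0.523333 rev/s
γ̇ = π D N / h = (π)(0.0336)(0.523333) / 0.00246 = 22.456 s⁻¹
Adiabatic rise: ΔT = η γ̇² t_res / (ρ cp) = 2269·(22.456)²·60.9824 / (1328·2011) = 26.1272 K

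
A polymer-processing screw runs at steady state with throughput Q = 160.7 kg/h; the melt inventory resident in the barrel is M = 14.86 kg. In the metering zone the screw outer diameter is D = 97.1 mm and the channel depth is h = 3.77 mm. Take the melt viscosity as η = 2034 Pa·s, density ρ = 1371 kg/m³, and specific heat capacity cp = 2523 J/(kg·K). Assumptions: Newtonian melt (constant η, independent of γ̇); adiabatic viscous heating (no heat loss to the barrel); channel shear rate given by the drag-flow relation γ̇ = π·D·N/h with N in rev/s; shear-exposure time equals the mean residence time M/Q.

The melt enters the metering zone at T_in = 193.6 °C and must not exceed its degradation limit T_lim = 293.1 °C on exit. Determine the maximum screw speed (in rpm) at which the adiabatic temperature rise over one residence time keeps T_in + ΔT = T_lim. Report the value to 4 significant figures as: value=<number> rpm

Q_s = Q / 3600 = 160.7 / 3600 = 0.0446389 kg/s
t_res = M / Q_s = 14.86 / 0.0446389 = 332.894 s
D = 97.1 mm = 0.0971 m;  h = 3.77 mm = 0.00377 m
ΔT_a = T_lim − T_in = 293.1 − 193.6 = 99.5 K
γ̇_max² = ΔT_a·ρ·cp/(η·t_res) = 99.5·1371·2523/(2034·332.894) = 508.302 s⁻²
γ̇_max = √508.302 = 22.5455 s⁻¹
N_max = γ̇_max·h / (π·D) = 22.5455 · 0.00377 / (π · 0.0971) = 0.278633 rev/s = 16.718 rpm

value=16.72 rpm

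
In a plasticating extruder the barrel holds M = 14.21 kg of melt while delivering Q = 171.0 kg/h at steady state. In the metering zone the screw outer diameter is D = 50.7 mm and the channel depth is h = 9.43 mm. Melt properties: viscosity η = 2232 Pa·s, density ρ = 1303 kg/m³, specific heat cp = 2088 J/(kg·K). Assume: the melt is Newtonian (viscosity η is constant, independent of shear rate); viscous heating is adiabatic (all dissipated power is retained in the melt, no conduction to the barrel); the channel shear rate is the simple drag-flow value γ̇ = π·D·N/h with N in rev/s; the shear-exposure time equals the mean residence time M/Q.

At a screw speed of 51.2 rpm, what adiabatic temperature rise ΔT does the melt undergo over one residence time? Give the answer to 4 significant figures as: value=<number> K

Convert throughput: Q = 171.0 kg/h = 171.0/3600 = 0.0475 kg/s
t_res = M / Q_s = 14.21 / 0.0475 = 299.158 s
D = 50.7 mm = 0.0507 m;  h = 9.43 mm = 0.00943 m;  N = 51.2 rpm / 60 = 0.853333 rev/s
γ̇ = π D N / h = (π)(0.0507)(0.853333) / 0.00943 = 14.4133 s⁻¹
ΔT = η·γ̇²·t_res/(ρ·cp) = [2232 × 14.4133² × 299.158] / [1303 × 2088] = 50.9858 K

value=50.99 K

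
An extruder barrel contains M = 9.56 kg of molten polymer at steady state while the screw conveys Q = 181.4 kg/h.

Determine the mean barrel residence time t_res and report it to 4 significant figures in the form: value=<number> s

value=189.7 s

Convert throughput: Q = 181.4 kg/h = 181.4/3600 = 0.0503889 kg/s
t_res = M / Q_s = 9.56 / 0.0503889 = 189.724 s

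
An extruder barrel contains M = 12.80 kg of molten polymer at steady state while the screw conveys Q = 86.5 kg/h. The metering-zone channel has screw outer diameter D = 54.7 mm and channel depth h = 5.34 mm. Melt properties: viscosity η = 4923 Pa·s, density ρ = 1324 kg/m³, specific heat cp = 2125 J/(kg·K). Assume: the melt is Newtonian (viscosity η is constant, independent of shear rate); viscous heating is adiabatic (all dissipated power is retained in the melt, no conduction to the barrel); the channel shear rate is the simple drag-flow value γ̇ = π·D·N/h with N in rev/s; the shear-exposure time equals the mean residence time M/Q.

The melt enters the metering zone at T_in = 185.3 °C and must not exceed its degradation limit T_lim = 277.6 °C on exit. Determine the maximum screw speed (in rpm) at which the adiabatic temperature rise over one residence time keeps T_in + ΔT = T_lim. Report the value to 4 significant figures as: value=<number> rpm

value=18.55 rpm

Q_s = Q / 3600 = 86.5 / 3600 = 0.0240278 kg/s
t_res = M / Q_s = 12.80 ÷ 0.0240278 = 532.717 s
Geometry in SI: D = 54.7 mm → 0.0547 m, h = 5.34 mm → 0.00534 m
ΔT_a = T_lim − T_in = 277.6 − 185.3 = 92.3 K
γ̇_max² = ΔT_a·ρ·cp/(η·t_res) = 92.3·1324·2125/(4923·532.717) = 99.0199 s⁻²
Take the square root: γ̇_max = √(99.0199) = 9.95087 s⁻¹
N_max = γ̇_max h / (πD) = 9.95087·0.00534/(π·0.0547) = 0.309218 rev/s → ×60 = 18.5531 rpm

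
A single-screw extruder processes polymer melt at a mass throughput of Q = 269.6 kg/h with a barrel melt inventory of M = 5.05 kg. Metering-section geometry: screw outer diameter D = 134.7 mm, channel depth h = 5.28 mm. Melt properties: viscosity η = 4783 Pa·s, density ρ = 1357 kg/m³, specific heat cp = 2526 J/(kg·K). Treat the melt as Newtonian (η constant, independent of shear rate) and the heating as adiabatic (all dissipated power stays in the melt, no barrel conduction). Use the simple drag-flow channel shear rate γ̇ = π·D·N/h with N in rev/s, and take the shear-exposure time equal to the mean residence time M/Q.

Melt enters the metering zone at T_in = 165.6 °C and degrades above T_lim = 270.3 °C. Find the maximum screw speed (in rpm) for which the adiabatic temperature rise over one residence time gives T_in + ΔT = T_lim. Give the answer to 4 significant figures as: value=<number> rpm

Throughput in SI: Q_s = 269.6 kg/h ÷ 3600 s/h = 0.0748889 kg/s
Mean residence time: t_res = M/Q_s = 5.05 kg / 0.0748889 kg/s = 67.4332 s
Convert to metres: D = 0.1347 m, h = 0.00528 m
ΔT_a = T_lim − T_in = 270.3 °C − 165.6 °C = 104.7 K
Invert ΔT = ηγ̇²t_res/(ρcp) for γ̇: γ̇_max² = ΔT_a ρ cp / (η t_res) = 104.7·1357·2526 / (4783·67.4332) = 1112.72 s⁻²
Take the square root: γ̇_max = √(1112.72) = 33.3574 s⁻¹
Solve γ̇ = πDN/h for N: N_max = γ̇_max·h/(π·D) = 33.3574 × 0.00528 / (π × 0.1347) = 0.416207 rev/s = 24.9724 rpm

value=24.97 rpm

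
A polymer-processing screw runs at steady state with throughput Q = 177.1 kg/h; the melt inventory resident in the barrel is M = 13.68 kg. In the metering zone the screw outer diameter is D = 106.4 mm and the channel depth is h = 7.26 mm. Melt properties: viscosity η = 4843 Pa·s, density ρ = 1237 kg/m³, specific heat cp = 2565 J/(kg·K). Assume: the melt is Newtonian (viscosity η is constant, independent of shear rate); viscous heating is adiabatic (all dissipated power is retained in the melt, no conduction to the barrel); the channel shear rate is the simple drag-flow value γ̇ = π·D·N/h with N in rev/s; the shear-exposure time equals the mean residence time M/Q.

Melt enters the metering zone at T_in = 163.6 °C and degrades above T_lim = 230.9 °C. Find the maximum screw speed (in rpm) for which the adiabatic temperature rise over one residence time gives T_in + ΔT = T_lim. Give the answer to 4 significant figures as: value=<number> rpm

value=16.41 rpm

Convert throughput: Q = 177.1 kg/h = 177.1/3600 = 0.0491944 kg/s
t_res = M / Q_s = 13.68 ÷ 0.0491944 = 278.08 s
D = 106.4 mm = 0.1064 m;  h = 7.26 mm = 0.00726 m
ΔT_a = T_lim − T_in = 230.9 °C − 163.6 °C = 67.3 K
γ̇_max² = ΔT_a·ρ·cp/(η·t_res) = 67.3·1237·2565/(4843·278.08) = 158.558 s⁻²
Take the square root: γ̇_max = √(158.558) = 12.592 s⁻¹
Solve γ̇ = πDN/h for N: N_max = γ̇_max·h/(π·D) = 12.592 × 0.00726 / (π × 0.1064) = 0.273488 rev/s = 16.4093 rpm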